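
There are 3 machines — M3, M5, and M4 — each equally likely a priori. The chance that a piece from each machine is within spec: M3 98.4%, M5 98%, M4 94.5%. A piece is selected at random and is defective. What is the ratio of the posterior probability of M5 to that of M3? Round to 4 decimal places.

1.2500

Taking complements, P(defective | each) = M3 0.016, M5 0.02, M4 0.055.
With a uniform prior (1/3 each), posterior ∝ likelihood:
  M3: 0.016
  M5: 0.02
  M4: 0.055
Normalizing constant = 0.091.
The ratio is 0.02 / 0.016 (the normalizer cancels) = 1.2500.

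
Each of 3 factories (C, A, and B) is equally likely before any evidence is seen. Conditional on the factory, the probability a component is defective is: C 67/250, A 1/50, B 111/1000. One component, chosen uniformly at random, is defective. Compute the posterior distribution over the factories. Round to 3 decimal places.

C 0.672, A 0.050, B 0.278

Since the prior is uniform, the posterior is proportional to the likelihood:
  C: 0.268
  A: 0.02
  B: 0.111
Normalizing constant = 0.399.
P(C | defective) = 0.268/0.399 ≈ 0.672
P(A | defective) = 0.02/0.399 ≈ 0.050
P(B | defective) = 0.111/0.399 ≈ 0.278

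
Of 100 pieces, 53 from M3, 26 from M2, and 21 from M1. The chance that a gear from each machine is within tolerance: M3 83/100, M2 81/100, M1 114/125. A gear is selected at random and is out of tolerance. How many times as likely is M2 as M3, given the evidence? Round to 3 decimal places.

0.548

Taking complements, P(oversize | each) = M3 0.17, M2 0.19, M1 0.088.
By Bayes' rule, posterior ∝ prior × likelihood:
  M3: 0.53 × 0.17 = 0.0901
  M2: 0.26 × 0.19 = 0.0494
  M1: 0.21 × 0.088 = 0.01848
Total = 0.15798.
The ratio is 0.0494 / 0.0901 (the normalizer cancels) = 0.548.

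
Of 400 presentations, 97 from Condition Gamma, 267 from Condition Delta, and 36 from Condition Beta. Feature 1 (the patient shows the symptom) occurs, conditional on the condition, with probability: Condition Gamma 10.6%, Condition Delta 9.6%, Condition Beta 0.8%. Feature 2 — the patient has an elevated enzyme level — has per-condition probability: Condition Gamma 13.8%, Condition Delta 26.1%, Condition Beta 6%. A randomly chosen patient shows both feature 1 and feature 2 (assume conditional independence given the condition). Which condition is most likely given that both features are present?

By Bayes' rule, posterior ∝ prior × likelihood:
  Condition Gamma: 0.2425 × 0.106 × 0.138 = 0.00354729
  Condition Delta: 0.6675 × 0.096 × 0.261 = 0.01672488
  Condition Beta: 0.09 × 0.008 × 0.06 = 0.0000432
Sum = 0.02031537.
Largest term belongs to Condition Delta, so Condition Delta is most probable.

Condition Delta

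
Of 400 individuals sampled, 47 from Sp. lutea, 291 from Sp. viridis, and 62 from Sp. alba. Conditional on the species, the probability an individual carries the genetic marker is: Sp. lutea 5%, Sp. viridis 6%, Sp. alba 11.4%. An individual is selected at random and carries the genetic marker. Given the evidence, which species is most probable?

Sp. viridis

Unnormalized posteriors (prior × likelihood):
  Sp. lutea: 0.1175 × 0.05 = 0.005875
  Sp. viridis: 0.7275 × 0.06 = 0.04365
  Sp. alba: 0.155 × 0.114 = 0.01767
Sum = 0.067195.
Largest term belongs to Sp. viridis, so Sp. viridis is most probable.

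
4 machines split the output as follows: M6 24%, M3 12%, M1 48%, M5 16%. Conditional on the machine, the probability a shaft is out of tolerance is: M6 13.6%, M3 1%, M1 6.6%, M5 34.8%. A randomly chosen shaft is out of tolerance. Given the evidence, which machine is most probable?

Compute prior × likelihood for every hypothesis:
  M6: 0.24 × 0.136 = 0.03264
  M3: 0.12 × 0.01 = 0.0012
  M1: 0.48 × 0.066 = 0.03168
  M5: 0.16 × 0.348 = 0.05568
Normalizing constant = 0.1212.
Largest term belongs to M5, so M5 is most probable.

M5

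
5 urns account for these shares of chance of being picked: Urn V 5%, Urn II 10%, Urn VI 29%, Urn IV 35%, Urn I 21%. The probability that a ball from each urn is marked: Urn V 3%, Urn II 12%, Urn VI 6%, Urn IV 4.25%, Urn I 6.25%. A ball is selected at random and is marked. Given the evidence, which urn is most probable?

Urn VI

Unnormalized posteriors (prior × likelihood):
  Urn V: 0.05 × 0.03 = 0.0015
  Urn II: 0.1 × 0.12 = 0.012
  Urn VI: 0.29 × 0.06 = 0.0174
  Urn IV: 0.35 × 0.0425 = 0.014875
  Urn I: 0.21 × 0.0625 = 0.013125
Sum = 0.0589.
Largest term belongs to Urn VI, so Urn VI is most probable.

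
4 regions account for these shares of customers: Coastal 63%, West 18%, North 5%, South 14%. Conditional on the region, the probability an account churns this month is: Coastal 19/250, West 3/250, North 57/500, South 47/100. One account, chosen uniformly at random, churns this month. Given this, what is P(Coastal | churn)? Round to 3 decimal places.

0.394

By Bayes' rule, posterior ∝ prior × likelihood:
  Coastal: 0.63 × 0.076 = 0.04788
  West: 0.18 × 0.012 = 0.00216
  North: 0.05 × 0.114 = 0.0057
  South: 0.14 × 0.47 = 0.0658
Normalizing constant = 0.12154.
P(Coastal | evidence) = 0.04788 / 0.12154 ≈ 0.394.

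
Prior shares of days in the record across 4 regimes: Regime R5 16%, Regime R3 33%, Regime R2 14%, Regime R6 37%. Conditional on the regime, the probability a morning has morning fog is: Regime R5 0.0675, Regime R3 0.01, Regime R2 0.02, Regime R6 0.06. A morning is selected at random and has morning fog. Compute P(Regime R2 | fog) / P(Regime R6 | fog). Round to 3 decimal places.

Unnormalized posteriors (prior × likelihood):
  Regime R5: 0.16 × 0.0675 = 0.0108
  Regime R3: 0.33 × 0.01 = 0.0033
  Regime R2: 0.14 × 0.02 = 0.0028
  Regime R6: 0.37 × 0.06 = 0.0222
Sum = 0.0391.
The ratio is 0.0028 / 0.0222 (the normalizer cancels) = 0.126.

0.126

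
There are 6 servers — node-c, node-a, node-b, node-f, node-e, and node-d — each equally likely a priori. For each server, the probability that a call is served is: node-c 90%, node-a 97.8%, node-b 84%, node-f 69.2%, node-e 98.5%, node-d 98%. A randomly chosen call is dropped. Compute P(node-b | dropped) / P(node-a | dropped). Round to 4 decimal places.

Taking complements, P(dropped | each) = node-c 0.1, node-a 0.022, node-b 0.16, node-f 0.308, node-e 0.015, node-d 0.02.
With a uniform prior (1/6 each), posterior ∝ likelihood:
  node-c: 0.1
  node-a: 0.022
  node-b: 0.16
  node-f: 0.308
  node-e: 0.015
  node-d: 0.02
Sum = 0.625.
The ratio is 0.16 / 0.022 (the normalizer cancels) = 7.2727.

7.2727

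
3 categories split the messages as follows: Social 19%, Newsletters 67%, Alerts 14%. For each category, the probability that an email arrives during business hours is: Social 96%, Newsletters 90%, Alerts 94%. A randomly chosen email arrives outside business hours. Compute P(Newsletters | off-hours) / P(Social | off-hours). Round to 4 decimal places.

Taking complements, P(off-hours | each) = Social 0.04, Newsletters 0.1, Alerts 0.06.
Compute prior × likelihood for every hypothesis:
  Social: 0.19 × 0.04 = 0.0076
  Newsletters: 0.67 × 0.1 = 0.067
  Alerts: 0.14 × 0.06 = 0.0084
Total = 0.083.
The ratio is 0.067 / 0.0076 (the normalizer cancels) = 8.8158.

8.8158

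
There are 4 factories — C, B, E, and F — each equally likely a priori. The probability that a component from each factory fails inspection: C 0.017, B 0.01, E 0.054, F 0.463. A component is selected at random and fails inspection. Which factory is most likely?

F

Since the prior is uniform, the posterior is proportional to the likelihood:
  C: 0.017
  B: 0.01
  E: 0.054
  F: 0.463
Normalizing constant = 0.544.
Largest term belongs to F, so F is most probable.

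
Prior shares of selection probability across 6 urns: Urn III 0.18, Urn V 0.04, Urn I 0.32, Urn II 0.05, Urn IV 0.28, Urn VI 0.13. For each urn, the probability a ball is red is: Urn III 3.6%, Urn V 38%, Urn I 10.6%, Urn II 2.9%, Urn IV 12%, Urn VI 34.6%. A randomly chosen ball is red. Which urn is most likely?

Urn VI

Prior × likelihood for each hypothesis:
  Urn III: 0.18 × 0.036 = 0.00648
  Urn V: 0.04 × 0.38 = 0.0152
  Urn I: 0.32 × 0.106 = 0.03392
  Urn II: 0.05 × 0.029 = 0.00145
  Urn IV: 0.28 × 0.12 = 0.0336
  Urn VI: 0.13 × 0.346 = 0.04498
Normalizing constant = 0.13563.
Largest term belongs to Urn VI, so Urn VI is most probable.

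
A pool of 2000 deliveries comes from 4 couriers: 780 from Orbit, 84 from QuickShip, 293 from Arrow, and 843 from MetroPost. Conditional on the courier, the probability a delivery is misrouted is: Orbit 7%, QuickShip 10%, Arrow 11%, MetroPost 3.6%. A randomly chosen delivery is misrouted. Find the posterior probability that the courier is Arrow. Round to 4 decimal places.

0.2567

Unnormalized posteriors (prior × likelihood):
  Orbit: 0.39 × 0.07 = 0.0273
  QuickShip: 0.042 × 0.1 = 0.0042
  Arrow: 0.1465 × 0.11 = 0.016115
  MetroPost: 0.4215 × 0.036 = 0.015174
Normalizing constant = 0.062789.
P(Arrow | evidence) = 0.016115 / 0.062789 ≈ 0.2567.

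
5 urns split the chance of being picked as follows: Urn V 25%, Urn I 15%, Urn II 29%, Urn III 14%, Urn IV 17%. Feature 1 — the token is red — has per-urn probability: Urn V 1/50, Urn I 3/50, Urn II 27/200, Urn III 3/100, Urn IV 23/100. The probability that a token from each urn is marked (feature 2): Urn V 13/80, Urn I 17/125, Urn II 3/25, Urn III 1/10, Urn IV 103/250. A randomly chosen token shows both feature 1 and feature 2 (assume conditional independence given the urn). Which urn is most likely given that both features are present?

Unnormalized posteriors (prior × likelihood):
  Urn V: 0.25 × 0.02 × 0.1625 = 0.0008125
  Urn I: 0.15 × 0.06 × 0.136 = 0.001224
  Urn II: 0.29 × 0.135 × 0.12 = 0.004698
  Urn III: 0.14 × 0.03 × 0.1 = 0.00042
  Urn IV: 0.17 × 0.23 × 0.412 = 0.0161092
Sum = 0.0232637.
Largest term belongs to Urn IV, so Urn IV is most probable.

Urn IV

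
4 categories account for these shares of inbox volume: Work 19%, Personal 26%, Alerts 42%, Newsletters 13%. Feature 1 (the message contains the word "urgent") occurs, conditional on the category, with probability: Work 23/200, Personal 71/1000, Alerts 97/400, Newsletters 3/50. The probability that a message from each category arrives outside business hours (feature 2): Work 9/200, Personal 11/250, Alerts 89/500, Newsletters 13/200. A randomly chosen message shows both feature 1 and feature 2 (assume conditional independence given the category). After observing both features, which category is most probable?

By Bayes' rule, posterior ∝ prior × likelihood:
  Work: 0.19 × 0.115 × 0.045 = 0.00098325
  Personal: 0.26 × 0.071 × 0.044 = 0.00081224
  Alerts: 0.42 × 0.2425 × 0.178 = 0.0181293
  Newsletters: 0.13 × 0.06 × 0.065 = 0.000507
Total = 0.02043179.
Largest term belongs to Alerts, so Alerts is most probable.

Alerts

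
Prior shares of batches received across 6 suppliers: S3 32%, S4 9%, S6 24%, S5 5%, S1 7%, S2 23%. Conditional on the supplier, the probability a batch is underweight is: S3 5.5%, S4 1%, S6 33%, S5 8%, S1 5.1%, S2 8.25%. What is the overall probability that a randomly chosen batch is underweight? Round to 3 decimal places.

Prior × likelihood for each hypothesis:
  S3: 0.32 × 0.055 = 0.0176
  S4: 0.09 × 0.01 = 0.0009
  S6: 0.24 × 0.33 = 0.0792
  S5: 0.05 × 0.08 = 0.004
  S1: 0.07 × 0.051 = 0.00357
  S2: 0.23 × 0.0825 = 0.018975
P(underweight) = 0.0176 + 0.0009 + 0.0792 + 0.004 + 0.00357 + 0.018975 = 0.124245 → 0.124.

0.124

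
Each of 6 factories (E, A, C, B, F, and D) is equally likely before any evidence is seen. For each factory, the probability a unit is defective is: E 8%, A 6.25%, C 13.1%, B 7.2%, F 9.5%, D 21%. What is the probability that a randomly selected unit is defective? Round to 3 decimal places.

Since the prior is uniform, the posterior is proportional to the likelihood:
  E: 0.08
  A: 0.0625
  C: 0.131
  B: 0.072
  F: 0.095
  D: 0.21
P(defective) = (1/6) × (0.08 + 0.0625 + 0.131 + 0.072 + 0.095 + 0.21) = 0.6505/6 ≈ 0.108.

0.108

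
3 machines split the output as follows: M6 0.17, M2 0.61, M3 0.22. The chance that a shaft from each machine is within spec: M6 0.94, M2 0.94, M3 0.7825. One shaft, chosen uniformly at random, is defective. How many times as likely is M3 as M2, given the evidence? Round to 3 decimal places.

1.307

Taking complements, P(defective | each) = M6 0.06, M2 0.06, M3 0.2175.
Prior × likelihood for each hypothesis:
  M6: 0.17 × 0.06 = 0.0102
  M2: 0.61 × 0.06 = 0.0366
  M3: 0.22 × 0.2175 = 0.04785
Sum = 0.09465.
The ratio is 0.04785 / 0.0366 (the normalizer cancels) = 1.307.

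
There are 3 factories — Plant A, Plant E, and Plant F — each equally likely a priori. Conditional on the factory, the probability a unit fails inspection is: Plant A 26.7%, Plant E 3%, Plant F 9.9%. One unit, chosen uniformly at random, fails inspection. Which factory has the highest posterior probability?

With a uniform prior (1/3 each), posterior ∝ likelihood:
  Plant A: 0.267
  Plant E: 0.03
  Plant F: 0.099
Total = 0.396.
Largest term belongs to Plant A, so Plant A is most probable.

Plant A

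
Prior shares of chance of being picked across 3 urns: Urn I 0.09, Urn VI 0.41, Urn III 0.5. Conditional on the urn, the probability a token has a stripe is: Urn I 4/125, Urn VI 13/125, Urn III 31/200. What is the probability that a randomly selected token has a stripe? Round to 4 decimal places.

Prior × likelihood for each hypothesis:
  Urn I: 0.09 × 0.032 = 0.00288
  Urn VI: 0.41 × 0.104 = 0.04264
  Urn III: 0.5 × 0.155 = 0.0775
P(striped) = 0.00288 + 0.04264 + 0.0775 = 0.12302 → 0.1230.

0.1230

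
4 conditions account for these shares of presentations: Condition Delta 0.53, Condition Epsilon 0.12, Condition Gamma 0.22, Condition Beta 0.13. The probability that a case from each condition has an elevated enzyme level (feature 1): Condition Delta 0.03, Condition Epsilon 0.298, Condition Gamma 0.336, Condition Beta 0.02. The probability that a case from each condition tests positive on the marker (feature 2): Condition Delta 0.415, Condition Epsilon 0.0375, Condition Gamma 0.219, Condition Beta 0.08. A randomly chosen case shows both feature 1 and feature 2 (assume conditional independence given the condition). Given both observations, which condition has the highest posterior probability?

Compute prior × likelihood for every hypothesis:
  Condition Delta: 0.53 × 0.03 × 0.415 = 0.0065985
  Condition Epsilon: 0.12 × 0.298 × 0.0375 = 0.001341
  Condition Gamma: 0.22 × 0.336 × 0.219 = 0.01618848
  Condition Beta: 0.13 × 0.02 × 0.08 = 0.000208
Normalizing constant = 0.02433598.
Largest term belongs to Condition Gamma, so Condition Gamma is most probable.

Condition Gamma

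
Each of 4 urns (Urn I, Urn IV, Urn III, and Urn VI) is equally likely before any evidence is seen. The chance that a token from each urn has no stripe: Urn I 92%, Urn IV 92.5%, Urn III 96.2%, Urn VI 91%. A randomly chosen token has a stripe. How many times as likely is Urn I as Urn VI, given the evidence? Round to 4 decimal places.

0.8889

Taking complements, P(striped | each) = Urn I 0.08, Urn IV 0.075, Urn III 0.038, Urn VI 0.09.
Since the prior is uniform, the posterior is proportional to the likelihood:
  Urn I: 0.08
  Urn IV: 0.075
  Urn III: 0.038
  Urn VI: 0.09
Normalizing constant = 0.283.
The ratio is 0.08 / 0.09 (the normalizer cancels) = 0.8889.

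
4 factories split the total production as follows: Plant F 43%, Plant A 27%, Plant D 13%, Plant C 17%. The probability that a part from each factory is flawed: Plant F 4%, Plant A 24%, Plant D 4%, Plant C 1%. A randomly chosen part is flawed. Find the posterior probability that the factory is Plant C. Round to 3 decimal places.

0.019

By Bayes' rule, posterior ∝ prior × likelihood:
  Plant F: 0.43 × 0.04 = 0.0172
  Plant A: 0.27 × 0.24 = 0.0648
  Plant D: 0.13 × 0.04 = 0.0052
  Plant C: 0.17 × 0.01 = 0.0017
Total = 0.0889.
P(Plant C | evidence) = 0.0017 / 0.0889 ≈ 0.019.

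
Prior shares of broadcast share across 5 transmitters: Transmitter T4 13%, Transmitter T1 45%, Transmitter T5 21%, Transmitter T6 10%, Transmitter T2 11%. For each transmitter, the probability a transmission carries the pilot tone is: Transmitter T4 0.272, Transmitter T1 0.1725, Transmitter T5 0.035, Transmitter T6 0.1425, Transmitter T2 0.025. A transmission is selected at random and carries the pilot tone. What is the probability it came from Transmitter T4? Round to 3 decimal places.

0.257

Prior × likelihood for each hypothesis:
  Transmitter T4: 0.13 × 0.272 = 0.03536
  Transmitter T1: 0.45 × 0.1725 = 0.077625
  Transmitter T5: 0.21 × 0.035 = 0.00735
  Transmitter T6: 0.1 × 0.1425 = 0.01425
  Transmitter T2: 0.11 × 0.025 = 0.00275
Total = 0.137335.
P(Transmitter T4 | evidence) = 0.03536 / 0.137335 ≈ 0.257.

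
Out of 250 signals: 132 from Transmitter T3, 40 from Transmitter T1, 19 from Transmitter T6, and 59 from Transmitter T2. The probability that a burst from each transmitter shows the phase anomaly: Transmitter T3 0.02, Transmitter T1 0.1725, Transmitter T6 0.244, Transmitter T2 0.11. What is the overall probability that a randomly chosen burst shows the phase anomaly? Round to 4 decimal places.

Prior × likelihood for each hypothesis:
  Transmitter T3: 0.528 × 0.02 = 0.01056
  Transmitter T1: 0.16 × 0.1725 = 0.0276
  Transmitter T6: 0.076 × 0.244 = 0.018544
  Transmitter T2: 0.236 × 0.11 = 0.02596
P(anomaly) = 0.01056 + 0.0276 + 0.018544 + 0.02596 = 0.082664 → 0.0827.

0.0827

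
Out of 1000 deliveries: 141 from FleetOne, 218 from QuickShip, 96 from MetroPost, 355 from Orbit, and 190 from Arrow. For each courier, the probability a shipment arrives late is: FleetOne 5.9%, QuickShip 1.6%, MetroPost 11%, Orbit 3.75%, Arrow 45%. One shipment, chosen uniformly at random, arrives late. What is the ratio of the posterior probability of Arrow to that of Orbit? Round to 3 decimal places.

6.423

Unnormalized posteriors (prior × likelihood):
  FleetOne: 0.141 × 0.059 = 0.008319
  QuickShip: 0.218 × 0.016 = 0.003488
  MetroPost: 0.096 × 0.11 = 0.01056
  Orbit: 0.355 × 0.0375 = 0.0133125
  Arrow: 0.19 × 0.45 = 0.0855
Sum = 0.1211795.
The ratio is 0.0855 / 0.0133125 (the normalizer cancels) = 6.423.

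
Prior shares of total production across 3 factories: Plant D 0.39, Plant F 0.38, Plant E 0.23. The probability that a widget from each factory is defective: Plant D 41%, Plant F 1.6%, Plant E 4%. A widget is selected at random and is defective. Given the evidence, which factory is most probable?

Compute prior × likelihood for every hypothesis:
  Plant D: 0.39 × 0.41 = 0.1599
  Plant F: 0.38 × 0.016 = 0.00608
  Plant E: 0.23 × 0.04 = 0.0092
Normalizing constant = 0.17518.
Largest term belongs to Plant D, so Plant D is most probable.

Plant D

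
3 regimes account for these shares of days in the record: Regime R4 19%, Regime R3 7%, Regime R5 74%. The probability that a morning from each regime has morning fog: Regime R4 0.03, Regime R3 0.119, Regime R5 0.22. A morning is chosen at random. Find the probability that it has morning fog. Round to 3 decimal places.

0.177

By Bayes' rule, posterior ∝ prior × likelihood:
  Regime R4: 0.19 × 0.03 = 0.0057
  Regime R3: 0.07 × 0.119 = 0.00833
  Regime R5: 0.74 × 0.22 = 0.1628
P(fog) = 0.0057 + 0.00833 + 0.1628 = 0.17683 → 0.177.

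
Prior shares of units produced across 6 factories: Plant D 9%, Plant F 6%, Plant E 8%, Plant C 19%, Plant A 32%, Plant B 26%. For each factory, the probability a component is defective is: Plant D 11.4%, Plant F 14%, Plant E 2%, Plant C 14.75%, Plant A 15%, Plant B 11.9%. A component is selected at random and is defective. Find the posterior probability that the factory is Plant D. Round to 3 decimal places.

Compute prior × likelihood for every hypothesis:
  Plant D: 0.09 × 0.114 = 0.01026
  Plant F: 0.06 × 0.14 = 0.0084
  Plant E: 0.08 × 0.02 = 0.0016
  Plant C: 0.19 × 0.1475 = 0.028025
  Plant A: 0.32 × 0.15 = 0.048
  Plant B: 0.26 × 0.119 = 0.03094
Total = 0.127225.
P(Plant D | evidence) = 0.01026 / 0.127225 ≈ 0.081.

0.081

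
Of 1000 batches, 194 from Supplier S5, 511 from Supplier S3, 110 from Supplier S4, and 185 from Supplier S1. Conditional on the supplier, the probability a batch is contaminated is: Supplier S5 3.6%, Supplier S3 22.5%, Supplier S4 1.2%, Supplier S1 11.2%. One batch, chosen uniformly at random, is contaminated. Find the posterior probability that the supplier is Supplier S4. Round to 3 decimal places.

0.009

By Bayes' rule, posterior ∝ prior × likelihood:
  Supplier S5: 0.194 × 0.036 = 0.006984
  Supplier S3: 0.511 × 0.225 = 0.114975
  Supplier S4: 0.11 × 0.012 = 0.00132
  Supplier S1: 0.185 × 0.112 = 0.02072
Total = 0.143999.
P(Supplier S4 | evidence) = 0.00132 / 0.143999 ≈ 0.009.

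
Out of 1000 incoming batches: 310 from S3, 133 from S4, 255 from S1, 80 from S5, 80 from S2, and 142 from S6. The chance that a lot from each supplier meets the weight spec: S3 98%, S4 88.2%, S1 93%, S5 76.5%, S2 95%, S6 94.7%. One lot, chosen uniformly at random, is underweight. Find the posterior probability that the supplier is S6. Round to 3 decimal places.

0.107

Taking complements, P(underweight | each) = S3 0.02, S4 0.118, S1 0.07, S5 0.235, S2 0.05, S6 0.053.
Prior × likelihood for each hypothesis:
  S3: 0.31 × 0.02 = 0.0062
  S4: 0.133 × 0.118 = 0.015694
  S1: 0.255 × 0.07 = 0.01785
  S5: 0.08 × 0.235 = 0.0188
  S2: 0.08 × 0.05 = 0.004
  S6: 0.142 × 0.053 = 0.007526
Normalizing constant = 0.07007.
P(S6 | evidence) = 0.007526 / 0.07007 ≈ 0.107.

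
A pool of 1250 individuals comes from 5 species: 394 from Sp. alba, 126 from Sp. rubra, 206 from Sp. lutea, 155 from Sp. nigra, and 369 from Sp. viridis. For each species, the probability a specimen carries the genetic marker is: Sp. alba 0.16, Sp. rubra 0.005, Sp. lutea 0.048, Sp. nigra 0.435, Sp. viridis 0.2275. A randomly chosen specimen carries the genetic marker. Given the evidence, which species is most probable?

By Bayes' rule, posterior ∝ prior × likelihood:
  Sp. alba: 0.3152 × 0.16 = 0.050432
  Sp. rubra: 0.1008 × 0.005 = 0.000504
  Sp. lutea: 0.1648 × 0.048 = 0.0079104
  Sp. nigra: 0.124 × 0.435 = 0.05394
  Sp. viridis: 0.2952 × 0.2275 = 0.067158
Sum = 0.1799444.
Largest term belongs to Sp. viridis, so Sp. viridis is most probable.

Sp. viridis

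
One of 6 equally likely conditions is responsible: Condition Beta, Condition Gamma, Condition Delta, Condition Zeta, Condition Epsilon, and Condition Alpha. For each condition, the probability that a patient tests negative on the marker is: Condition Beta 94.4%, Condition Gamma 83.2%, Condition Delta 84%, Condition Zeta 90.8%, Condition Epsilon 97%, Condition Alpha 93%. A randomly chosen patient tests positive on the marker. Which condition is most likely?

Condition Gamma

Taking complements, P(marker-positive | each) = Condition Beta 0.056, Condition Gamma 0.168, Condition Delta 0.16, Condition Zeta 0.092, Condition Epsilon 0.03, Condition Alpha 0.07.
With a uniform prior (1/6 each), posterior ∝ likelihood:
  Condition Beta: 0.056
  Condition Gamma: 0.168
  Condition Delta: 0.16
  Condition Zeta: 0.092
  Condition Epsilon: 0.03
  Condition Alpha: 0.07
Sum = 0.576.
Largest term belongs to Condition Gamma, so Condition Gamma is most probable.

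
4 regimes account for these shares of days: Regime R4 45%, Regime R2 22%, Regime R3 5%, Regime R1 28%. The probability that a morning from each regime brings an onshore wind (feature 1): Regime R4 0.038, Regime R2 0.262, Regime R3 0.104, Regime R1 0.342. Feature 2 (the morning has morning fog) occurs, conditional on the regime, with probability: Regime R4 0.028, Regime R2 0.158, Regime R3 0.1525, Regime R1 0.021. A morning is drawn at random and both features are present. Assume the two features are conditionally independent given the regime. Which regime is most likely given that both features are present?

Unnormalized posteriors (prior × likelihood):
  Regime R4: 0.45 × 0.038 × 0.028 = 0.0004788
  Regime R2: 0.22 × 0.262 × 0.158 = 0.00910712
  Regime R3: 0.05 × 0.104 × 0.1525 = 0.000793
  Regime R1: 0.28 × 0.342 × 0.021 = 0.00201096
Total = 0.01238988.
Largest term belongs to Regime R2, so Regime R2 is most probable.

Regime R2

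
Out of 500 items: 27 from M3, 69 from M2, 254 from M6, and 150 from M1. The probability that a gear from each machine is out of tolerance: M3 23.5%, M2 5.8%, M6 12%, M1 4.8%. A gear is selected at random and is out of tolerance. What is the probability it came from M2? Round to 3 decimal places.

0.083

Prior × likelihood for each hypothesis:
  M3: 0.054 × 0.235 = 0.01269
  M2: 0.138 × 0.058 = 0.008004
  M6: 0.508 × 0.12 = 0.06096
  M1: 0.3 × 0.048 = 0.0144
Sum = 0.096054.
P(M2 | evidence) = 0.008004 / 0.096054 ≈ 0.083.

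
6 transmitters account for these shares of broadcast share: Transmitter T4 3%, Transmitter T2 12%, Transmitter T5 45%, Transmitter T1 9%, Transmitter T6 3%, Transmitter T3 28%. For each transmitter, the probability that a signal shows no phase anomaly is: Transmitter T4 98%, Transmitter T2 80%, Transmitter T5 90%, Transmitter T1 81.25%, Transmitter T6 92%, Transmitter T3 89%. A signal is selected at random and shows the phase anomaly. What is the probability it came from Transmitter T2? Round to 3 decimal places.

0.201

Taking complements, P(anomaly | each) = Transmitter T4 0.02, Transmitter T2 0.2, Transmitter T5 0.1, Transmitter T1 0.1875, Transmitter T6 0.08, Transmitter T3 0.11.
Prior × likelihood for each hypothesis:
  Transmitter T4: 0.03 × 0.02 = 0.0006
  Transmitter T2: 0.12 × 0.2 = 0.024
  Transmitter T5: 0.45 × 0.1 = 0.045
  Transmitter T1: 0.09 × 0.1875 = 0.016875
  Transmitter T6: 0.03 × 0.08 = 0.0024
  Transmitter T3: 0.28 × 0.11 = 0.0308
Total = 0.119675.
P(Transmitter T2 | evidence) = 0.024 / 0.119675 ≈ 0.201.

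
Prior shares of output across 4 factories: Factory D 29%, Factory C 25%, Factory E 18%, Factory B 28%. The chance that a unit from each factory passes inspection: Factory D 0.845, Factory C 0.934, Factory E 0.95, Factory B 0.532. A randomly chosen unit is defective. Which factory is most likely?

Factory B

Taking complements, P(defective | each) = Factory D 0.155, Factory C 0.066, Factory E 0.05, Factory B 0.468.
Compute prior × likelihood for every hypothesis:
  Factory D: 0.29 × 0.155 = 0.04495
  Factory C: 0.25 × 0.066 = 0.0165
  Factory E: 0.18 × 0.05 = 0.009
  Factory B: 0.28 × 0.468 = 0.13104
Total = 0.20149.
Largest term belongs to Factory B, so Factory B is most probable.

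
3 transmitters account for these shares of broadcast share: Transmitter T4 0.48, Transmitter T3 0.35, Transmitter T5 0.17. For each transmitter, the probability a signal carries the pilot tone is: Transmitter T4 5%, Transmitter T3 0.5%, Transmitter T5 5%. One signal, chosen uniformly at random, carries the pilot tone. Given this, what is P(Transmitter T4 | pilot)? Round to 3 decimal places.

0.701

Prior × likelihood for each hypothesis:
  Transmitter T4: 0.48 × 0.05 = 0.024
  Transmitter T3: 0.35 × 0.005 = 0.00175
  Transmitter T5: 0.17 × 0.05 = 0.0085
Normalizing constant = 0.03425.
P(Transmitter T4 | evidence) = 0.024 / 0.03425 ≈ 0.701.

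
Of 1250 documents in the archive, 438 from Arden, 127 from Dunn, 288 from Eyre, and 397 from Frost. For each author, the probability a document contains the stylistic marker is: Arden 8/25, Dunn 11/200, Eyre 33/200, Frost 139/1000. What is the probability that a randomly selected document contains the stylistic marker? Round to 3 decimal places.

0.200

Unnormalized posteriors (prior × likelihood):
  Arden: 0.3504 × 0.32 = 0.112128
  Dunn: 0.1016 × 0.055 = 0.005588
  Eyre: 0.2304 × 0.165 = 0.038016
  Frost: 0.3176 × 0.139 = 0.0441464
P(marker) = 0.112128 + 0.005588 + 0.038016 + 0.0441464 = 0.1998784 → 0.200.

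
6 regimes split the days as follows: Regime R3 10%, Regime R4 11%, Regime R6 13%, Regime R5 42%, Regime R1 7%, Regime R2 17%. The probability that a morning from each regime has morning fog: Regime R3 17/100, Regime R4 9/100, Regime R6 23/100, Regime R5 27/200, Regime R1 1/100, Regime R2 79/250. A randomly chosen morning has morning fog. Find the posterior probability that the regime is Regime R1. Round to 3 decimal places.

0.004

By Bayes' rule, posterior ∝ prior × likelihood:
  Regime R3: 0.1 × 0.17 = 0.017
  Regime R4: 0.11 × 0.09 = 0.0099
  Regime R6: 0.13 × 0.23 = 0.0299
  Regime R5: 0.42 × 0.135 = 0.0567
  Regime R1: 0.07 × 0.01 = 0.0007
  Regime R2: 0.17 × 0.316 = 0.05372
Normalizing constant = 0.16792.
P(Regime R1 | evidence) = 0.0007 / 0.16792 ≈ 0.004.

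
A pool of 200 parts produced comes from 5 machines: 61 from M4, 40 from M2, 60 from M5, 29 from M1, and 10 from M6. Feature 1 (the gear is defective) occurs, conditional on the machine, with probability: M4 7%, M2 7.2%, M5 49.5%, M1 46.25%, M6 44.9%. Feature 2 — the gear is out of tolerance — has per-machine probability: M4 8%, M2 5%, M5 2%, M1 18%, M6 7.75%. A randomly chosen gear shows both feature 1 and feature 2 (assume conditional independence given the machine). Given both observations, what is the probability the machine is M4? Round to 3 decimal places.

Unnormalized posteriors (prior × likelihood):
  M4: 0.305 × 0.07 × 0.08 = 0.001708
  M2: 0.2 × 0.072 × 0.05 = 0.00072
  M5: 0.3 × 0.495 × 0.02 = 0.00297
  M1: 0.145 × 0.4625 × 0.18 = 0.01207125
  M6: 0.05 × 0.449 × 0.0775 = 0.001739875
Sum = 0.019209125.
P(M4 | evidence) = 0.001708 / 0.019209125 ≈ 0.089.

0.089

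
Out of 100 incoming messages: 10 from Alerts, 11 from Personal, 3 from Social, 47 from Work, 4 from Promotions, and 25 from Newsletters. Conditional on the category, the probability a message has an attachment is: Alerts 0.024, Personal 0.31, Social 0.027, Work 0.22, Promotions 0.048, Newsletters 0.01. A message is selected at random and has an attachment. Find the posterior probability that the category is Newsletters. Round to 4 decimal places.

Unnormalized posteriors (prior × likelihood):
  Alerts: 0.1 × 0.024 = 0.0024
  Personal: 0.11 × 0.31 = 0.0341
  Social: 0.03 × 0.027 = 0.00081
  Work: 0.47 × 0.22 = 0.1034
  Promotions: 0.04 × 0.048 = 0.00192
  Newsletters: 0.25 × 0.01 = 0.0025
Total = 0.14513.
P(Newsletters | evidence) = 0.0025 / 0.14513 ≈ 0.0172.

0.0172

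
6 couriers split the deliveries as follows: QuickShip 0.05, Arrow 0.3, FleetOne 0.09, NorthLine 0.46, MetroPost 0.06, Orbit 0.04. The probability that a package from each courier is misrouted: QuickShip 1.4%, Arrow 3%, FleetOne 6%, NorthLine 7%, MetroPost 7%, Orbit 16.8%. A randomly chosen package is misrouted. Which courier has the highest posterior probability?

NorthLine

Unnormalized posteriors (prior × likelihood):
  QuickShip: 0.05 × 0.014 = 0.0007
  Arrow: 0.3 × 0.03 = 0.009
  FleetOne: 0.09 × 0.06 = 0.0054
  NorthLine: 0.46 × 0.07 = 0.0322
  MetroPost: 0.06 × 0.07 = 0.0042
  Orbit: 0.04 × 0.168 = 0.00672
Sum = 0.05822.
Largest term belongs to NorthLine, so NorthLine is most probable.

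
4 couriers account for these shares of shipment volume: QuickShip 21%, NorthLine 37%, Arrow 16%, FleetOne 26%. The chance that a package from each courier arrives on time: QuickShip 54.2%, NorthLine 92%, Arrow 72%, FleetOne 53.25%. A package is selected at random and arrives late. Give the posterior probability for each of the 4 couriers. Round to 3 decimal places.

Taking complements, P(late | each) = QuickShip 0.458, NorthLine 0.08, Arrow 0.28, FleetOne 0.4675.
By Bayes' rule, posterior ∝ prior × likelihood:
  QuickShip: 0.21 × 0.458 = 0.09618
  NorthLine: 0.37 × 0.08 = 0.0296
  Arrow: 0.16 × 0.28 = 0.0448
  FleetOne: 0.26 × 0.4675 = 0.12155
Sum = 0.29213.
P(QuickShip | late) = 0.09618/0.29213 ≈ 0.329
P(NorthLine | late) = 0.0296/0.29213 ≈ 0.101
P(Arrow | late) = 0.0448/0.29213 ≈ 0.153
P(FleetOne | late) = 0.12155/0.29213 ≈ 0.416

QuickShip 0.329, NorthLine 0.101, Arrow 0.153, FleetOne 0.416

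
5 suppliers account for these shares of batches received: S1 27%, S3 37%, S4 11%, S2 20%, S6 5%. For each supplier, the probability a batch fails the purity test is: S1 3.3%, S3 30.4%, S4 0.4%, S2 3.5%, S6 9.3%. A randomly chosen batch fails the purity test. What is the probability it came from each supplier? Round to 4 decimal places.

S1 0.0668, S3 0.8427, S4 0.0033, S2 0.0524, S6 0.0348

Unnormalized posteriors (prior × likelihood):
  S1: 0.27 × 0.033 = 0.00891
  S3: 0.37 × 0.304 = 0.11248
  S4: 0.11 × 0.004 = 0.00044
  S2: 0.2 × 0.035 = 0.007
  S6: 0.05 × 0.093 = 0.00465
Normalizing constant = 0.13348.
P(S1 | off-spec) = 0.00891/0.13348 ≈ 0.0668
P(S3 | off-spec) = 0.11248/0.13348 ≈ 0.8427
P(S4 | off-spec) = 0.00044/0.13348 ≈ 0.0033
P(S2 | off-spec) = 0.007/0.13348 ≈ 0.0524
P(S6 | off-spec) = 0.00465/0.13348 ≈ 0.0348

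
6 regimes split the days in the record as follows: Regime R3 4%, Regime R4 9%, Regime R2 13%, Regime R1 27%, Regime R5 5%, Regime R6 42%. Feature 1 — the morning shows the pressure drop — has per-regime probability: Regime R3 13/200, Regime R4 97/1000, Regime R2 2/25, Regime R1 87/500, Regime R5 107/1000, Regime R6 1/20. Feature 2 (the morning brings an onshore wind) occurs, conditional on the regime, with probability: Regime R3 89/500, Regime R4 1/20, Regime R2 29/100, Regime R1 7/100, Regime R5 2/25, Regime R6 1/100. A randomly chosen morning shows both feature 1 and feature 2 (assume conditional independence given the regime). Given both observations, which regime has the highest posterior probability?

Regime R1

Unnormalized posteriors (prior × likelihood):
  Regime R3: 0.04 × 0.065 × 0.178 = 0.0004628
  Regime R4: 0.09 × 0.097 × 0.05 = 0.0004365
  Regime R2: 0.13 × 0.08 × 0.29 = 0.003016
  Regime R1: 0.27 × 0.174 × 0.07 = 0.0032886
  Regime R5: 0.05 × 0.107 × 0.08 = 0.000428
  Regime R6: 0.42 × 0.05 × 0.01 = 0.00021
Total = 0.0078419.
Largest term belongs to Regime R1, so Regime R1 is most probable.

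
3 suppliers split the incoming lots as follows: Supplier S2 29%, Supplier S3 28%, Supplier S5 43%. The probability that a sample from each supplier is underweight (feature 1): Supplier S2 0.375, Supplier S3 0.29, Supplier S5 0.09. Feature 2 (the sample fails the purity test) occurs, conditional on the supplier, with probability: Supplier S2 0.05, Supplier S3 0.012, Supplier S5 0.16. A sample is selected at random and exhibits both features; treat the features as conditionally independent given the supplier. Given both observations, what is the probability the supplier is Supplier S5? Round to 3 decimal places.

Prior × likelihood for each hypothesis:
  Supplier S2: 0.29 × 0.375 × 0.05 = 0.0054375
  Supplier S3: 0.28 × 0.29 × 0.012 = 0.0009744
  Supplier S5: 0.43 × 0.09 × 0.16 = 0.006192
Normalizing constant = 0.0126039.
P(Supplier S5 | evidence) = 0.006192 / 0.0126039 ≈ 0.491.

0.491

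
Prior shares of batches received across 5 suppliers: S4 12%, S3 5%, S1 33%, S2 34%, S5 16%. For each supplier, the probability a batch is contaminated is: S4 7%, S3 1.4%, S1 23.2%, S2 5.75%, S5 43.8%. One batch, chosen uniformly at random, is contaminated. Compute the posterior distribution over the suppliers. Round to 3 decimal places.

S4 0.048, S3 0.004, S1 0.437, S2 0.112, S5 0.400

Prior × likelihood for each hypothesis:
  S4: 0.12 × 0.07 = 0.0084
  S3: 0.05 × 0.014 = 0.0007
  S1: 0.33 × 0.232 = 0.07656
  S2: 0.34 × 0.0575 = 0.01955
  S5: 0.16 × 0.438 = 0.07008
Total = 0.17529.
P(S4 | contaminated) = 0.0084/0.17529 ≈ 0.048
P(S3 | contaminated) = 0.0007/0.17529 ≈ 0.004
P(S1 | contaminated) = 0.07656/0.17529 ≈ 0.437
P(S2 | contaminated) = 0.01955/0.17529 ≈ 0.112
P(S5 | contaminated) = 0.07008/0.17529 ≈ 0.400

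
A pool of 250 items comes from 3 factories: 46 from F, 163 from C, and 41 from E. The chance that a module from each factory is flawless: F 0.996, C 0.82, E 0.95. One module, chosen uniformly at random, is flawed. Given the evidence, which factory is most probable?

C

Taking complements, P(flawed | each) = F 0.004, C 0.18, E 0.05.
Compute prior × likelihood for every hypothesis:
  F: 0.184 × 0.004 = 0.000736
  C: 0.652 × 0.18 = 0.11736
  E: 0.164 × 0.05 = 0.0082
Sum = 0.126296.
Largest term belongs to C, so C is most probable.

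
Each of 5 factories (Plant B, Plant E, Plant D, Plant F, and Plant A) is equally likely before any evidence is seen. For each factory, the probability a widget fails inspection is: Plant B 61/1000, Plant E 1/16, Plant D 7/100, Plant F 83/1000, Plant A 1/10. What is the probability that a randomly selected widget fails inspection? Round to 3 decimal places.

Since the prior is uniform, the posterior is proportional to the likelihood:
  Plant B: 0.061
  Plant E: 0.0625
  Plant D: 0.07
  Plant F: 0.083
  Plant A: 0.1
P(nonconforming) = (1/5) × (0.061 + 0.0625 + 0.07 + 0.083 + 0.1) = 0.3765/5 ≈ 0.075.

0.075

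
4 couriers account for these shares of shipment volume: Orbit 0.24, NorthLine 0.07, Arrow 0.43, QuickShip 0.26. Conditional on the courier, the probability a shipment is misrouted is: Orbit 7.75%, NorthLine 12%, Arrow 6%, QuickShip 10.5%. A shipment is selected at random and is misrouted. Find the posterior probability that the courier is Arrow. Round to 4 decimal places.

0.3221

Compute prior × likelihood for every hypothesis:
  Orbit: 0.24 × 0.0775 = 0.0186
  NorthLine: 0.07 × 0.12 = 0.0084
  Arrow: 0.43 × 0.06 = 0.0258
  QuickShip: 0.26 × 0.105 = 0.0273
Sum = 0.0801.
P(Arrow | evidence) = 0.0258 / 0.0801 ≈ 0.3221.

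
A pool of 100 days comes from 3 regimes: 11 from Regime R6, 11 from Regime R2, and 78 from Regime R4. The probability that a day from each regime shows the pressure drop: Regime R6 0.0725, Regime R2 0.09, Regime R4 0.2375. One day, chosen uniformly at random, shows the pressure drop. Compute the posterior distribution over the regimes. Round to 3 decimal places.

Prior × likelihood for each hypothesis:
  Regime R6: 0.11 × 0.0725 = 0.007975
  Regime R2: 0.11 × 0.09 = 0.0099
  Regime R4: 0.78 × 0.2375 = 0.18525
Normalizing constant = 0.203125.
P(Regime R6 | drop) = 0.007975/0.203125 ≈ 0.039
P(Regime R2 | drop) = 0.0099/0.203125 ≈ 0.049
P(Regime R4 | drop) = 0.18525/0.203125 ≈ 0.912

Regime R6 0.039, Regime R2 0.049, Regime R4 0.912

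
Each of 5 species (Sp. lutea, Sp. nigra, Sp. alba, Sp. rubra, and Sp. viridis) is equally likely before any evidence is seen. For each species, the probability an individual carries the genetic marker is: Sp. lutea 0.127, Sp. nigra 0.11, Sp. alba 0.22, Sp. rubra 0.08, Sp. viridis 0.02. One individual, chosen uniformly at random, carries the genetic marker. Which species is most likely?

Sp. alba

Since the prior is uniform, the posterior is proportional to the likelihood:
  Sp. lutea: 0.127
  Sp. nigra: 0.11
  Sp. alba: 0.22
  Sp. rubra: 0.08
  Sp. viridis: 0.02
Total = 0.557.
Largest term belongs to Sp. alba, so Sp. alba is most probable.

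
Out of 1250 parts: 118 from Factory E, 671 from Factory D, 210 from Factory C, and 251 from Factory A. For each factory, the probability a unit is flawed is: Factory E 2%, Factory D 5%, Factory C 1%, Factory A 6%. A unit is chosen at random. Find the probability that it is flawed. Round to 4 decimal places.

0.0425

Compute prior × likelihood for every hypothesis:
  Factory E: 0.0944 × 0.02 = 0.001888
  Factory D: 0.5368 × 0.05 = 0.02684
  Factory C: 0.168 × 0.01 = 0.00168
  Factory A: 0.2008 × 0.06 = 0.012048
P(flawed) = 0.001888 + 0.02684 + 0.00168 + 0.012048 = 0.042456 → 0.0425.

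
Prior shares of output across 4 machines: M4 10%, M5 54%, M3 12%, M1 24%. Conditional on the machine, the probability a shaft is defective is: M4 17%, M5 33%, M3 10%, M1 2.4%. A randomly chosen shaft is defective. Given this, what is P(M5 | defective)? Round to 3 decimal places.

0.837

By Bayes' rule, posterior ∝ prior × likelihood:
  M4: 0.1 × 0.17 = 0.017
  M5: 0.54 × 0.33 = 0.1782
  M3: 0.12 × 0.1 = 0.012
  M1: 0.24 × 0.024 = 0.00576
Normalizing constant = 0.21296.
P(M5 | evidence) = 0.1782 / 0.21296 ≈ 0.837.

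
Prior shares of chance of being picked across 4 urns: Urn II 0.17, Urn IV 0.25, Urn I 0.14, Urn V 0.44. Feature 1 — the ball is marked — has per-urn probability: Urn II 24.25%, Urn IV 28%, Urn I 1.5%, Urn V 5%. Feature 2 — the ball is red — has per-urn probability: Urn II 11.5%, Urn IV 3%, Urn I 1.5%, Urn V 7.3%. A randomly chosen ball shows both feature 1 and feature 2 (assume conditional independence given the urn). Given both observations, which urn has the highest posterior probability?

Unnormalized posteriors (prior × likelihood):
  Urn II: 0.17 × 0.2425 × 0.115 = 0.004740875
  Urn IV: 0.25 × 0.28 × 0.03 = 0.0021
  Urn I: 0.14 × 0.015 × 0.015 = 0.0000315
  Urn V: 0.44 × 0.05 × 0.073 = 0.001606
Sum = 0.008478375.
Largest term belongs to Urn II, so Urn II is most probable.

Urn II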